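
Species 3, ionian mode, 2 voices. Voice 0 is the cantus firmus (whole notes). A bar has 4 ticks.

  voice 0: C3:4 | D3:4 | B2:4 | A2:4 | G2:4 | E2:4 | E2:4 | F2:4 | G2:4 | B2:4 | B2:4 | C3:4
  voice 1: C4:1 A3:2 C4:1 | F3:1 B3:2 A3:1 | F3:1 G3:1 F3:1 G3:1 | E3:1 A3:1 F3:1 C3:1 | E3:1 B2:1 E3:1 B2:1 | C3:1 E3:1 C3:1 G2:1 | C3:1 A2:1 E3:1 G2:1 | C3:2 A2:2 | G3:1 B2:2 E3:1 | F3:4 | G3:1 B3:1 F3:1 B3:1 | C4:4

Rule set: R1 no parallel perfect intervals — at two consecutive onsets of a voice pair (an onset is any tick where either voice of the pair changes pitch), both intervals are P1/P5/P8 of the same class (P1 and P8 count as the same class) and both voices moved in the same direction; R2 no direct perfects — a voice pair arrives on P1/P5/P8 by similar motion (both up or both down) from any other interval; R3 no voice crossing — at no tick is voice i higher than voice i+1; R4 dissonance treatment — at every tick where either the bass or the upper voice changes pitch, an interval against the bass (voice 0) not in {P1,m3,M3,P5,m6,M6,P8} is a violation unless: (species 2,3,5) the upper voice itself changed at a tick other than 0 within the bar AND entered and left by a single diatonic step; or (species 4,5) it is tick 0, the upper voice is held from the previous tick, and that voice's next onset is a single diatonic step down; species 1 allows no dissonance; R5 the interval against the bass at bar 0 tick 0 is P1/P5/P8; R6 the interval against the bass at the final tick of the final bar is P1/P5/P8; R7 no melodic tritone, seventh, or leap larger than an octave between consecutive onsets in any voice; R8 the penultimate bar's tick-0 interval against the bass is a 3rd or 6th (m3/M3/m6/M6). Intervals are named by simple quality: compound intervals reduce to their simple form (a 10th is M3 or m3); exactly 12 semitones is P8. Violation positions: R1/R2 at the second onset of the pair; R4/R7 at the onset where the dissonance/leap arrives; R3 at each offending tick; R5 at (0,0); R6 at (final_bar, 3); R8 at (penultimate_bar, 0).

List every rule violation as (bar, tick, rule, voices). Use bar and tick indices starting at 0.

(1, 1, R7, (1,))
(2, 0, R4, (0, 1))
(3, 0, R2, (0, 1))
(6, 1, R4, (0, 1))
(7, 0, R2, (0, 1))
(8, 0, R2, (0, 1))
(8, 0, R7, (1,))
(9, 0, R4, (0, 1))
(10, 2, R4, (0, 1))
(10, 2, R7, (1,))
(10, 3, R7, (1,))
(11, 0, R1, (0, 1))

bar 0: v0=C3 v1=C4 downbeat P8
bar 1: v0=D3 v1=F3 downbeat m3
bar 2: v0=B2 v1=F3 downbeat TT
bar 3: v0=A2 v1=E3 downbeat P5
bar 4: v0=G2 v1=E3 downbeat M6
bar 5: v0=E2 v1=C3 downbeat m6
bar 6: v0=E2 v1=C3 downbeat m6
bar 7: v0=F2 v1=C3 downbeat P5
bar 8: v0=G2 v1=G3 downbeat P8
bar 9: v0=B2 v1=F3 downbeat TT
bar 10: v0=B2 v1=G3 downbeat m6
bar 11: v0=C3 v1=C4 downbeat P8
  -> R7 @ bar 1 tick 1 v(1,): F3->B3 leap 6st
  -> R4 @ bar 2 tick 0 v(0, 1): B2/F3 TT untreated
  -> R2 @ bar 3 tick 0 v(0, 1): B2/G3 m6 -> A2/E3 P5 similar
  -> R4 @ bar 6 tick 1 v(0, 1): E2/A2 P4 untreated
  -> R2 @ bar 7 tick 0 v(0, 1): E2/G2 m3 -> F2/C3 P5 similar
  -> R2 @ bar 8 tick 0 v(0, 1): F2/A2 M3 -> G2/G3 P8 similar
  -> R7 @ bar 8 tick 0 v(1,): A2->G3 leap 10st
  -> R4 @ bar 9 tick 0 v(0, 1): B2/F3 TT untreated
  -> R4 @ bar 10 tick 2 v(0, 1): B2/F3 TT untreated
  -> R7 @ bar 10 tick 2 v(1,): B3->F3 leap 6st
  -> R7 @ bar 10 tick 3 v(1,): F3->B3 leap 6st
  -> R1 @ bar 11 tick 0 v(0, 1): B2/B3 P8 -> C3/C4 P8 similar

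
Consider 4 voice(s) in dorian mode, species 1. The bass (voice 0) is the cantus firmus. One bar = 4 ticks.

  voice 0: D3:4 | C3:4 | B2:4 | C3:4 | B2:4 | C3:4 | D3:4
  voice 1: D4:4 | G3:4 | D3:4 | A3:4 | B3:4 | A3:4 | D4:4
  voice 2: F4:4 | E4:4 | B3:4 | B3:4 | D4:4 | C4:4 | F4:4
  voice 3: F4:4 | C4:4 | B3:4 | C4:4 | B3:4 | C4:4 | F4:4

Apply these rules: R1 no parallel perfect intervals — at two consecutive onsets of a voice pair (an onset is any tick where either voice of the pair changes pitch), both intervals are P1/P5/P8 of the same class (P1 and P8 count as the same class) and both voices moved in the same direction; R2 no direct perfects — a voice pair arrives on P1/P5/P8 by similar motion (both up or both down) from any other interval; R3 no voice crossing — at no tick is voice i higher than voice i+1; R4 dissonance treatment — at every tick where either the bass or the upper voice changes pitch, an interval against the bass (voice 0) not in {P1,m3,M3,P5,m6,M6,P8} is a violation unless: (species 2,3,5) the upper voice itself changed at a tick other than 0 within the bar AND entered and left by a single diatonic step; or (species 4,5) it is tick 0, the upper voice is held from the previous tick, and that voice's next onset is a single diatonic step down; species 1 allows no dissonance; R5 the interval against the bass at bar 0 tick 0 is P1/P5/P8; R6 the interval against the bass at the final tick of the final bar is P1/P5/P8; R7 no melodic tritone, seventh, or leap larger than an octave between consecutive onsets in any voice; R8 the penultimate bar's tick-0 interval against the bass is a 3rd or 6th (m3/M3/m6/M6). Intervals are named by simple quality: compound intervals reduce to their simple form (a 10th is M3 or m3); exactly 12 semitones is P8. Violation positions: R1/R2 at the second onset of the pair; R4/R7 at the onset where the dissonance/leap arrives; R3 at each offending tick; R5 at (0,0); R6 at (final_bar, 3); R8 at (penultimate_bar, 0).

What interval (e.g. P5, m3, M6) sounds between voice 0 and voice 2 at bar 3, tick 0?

M7

voice 0=C3 voice 2=B3 -> M7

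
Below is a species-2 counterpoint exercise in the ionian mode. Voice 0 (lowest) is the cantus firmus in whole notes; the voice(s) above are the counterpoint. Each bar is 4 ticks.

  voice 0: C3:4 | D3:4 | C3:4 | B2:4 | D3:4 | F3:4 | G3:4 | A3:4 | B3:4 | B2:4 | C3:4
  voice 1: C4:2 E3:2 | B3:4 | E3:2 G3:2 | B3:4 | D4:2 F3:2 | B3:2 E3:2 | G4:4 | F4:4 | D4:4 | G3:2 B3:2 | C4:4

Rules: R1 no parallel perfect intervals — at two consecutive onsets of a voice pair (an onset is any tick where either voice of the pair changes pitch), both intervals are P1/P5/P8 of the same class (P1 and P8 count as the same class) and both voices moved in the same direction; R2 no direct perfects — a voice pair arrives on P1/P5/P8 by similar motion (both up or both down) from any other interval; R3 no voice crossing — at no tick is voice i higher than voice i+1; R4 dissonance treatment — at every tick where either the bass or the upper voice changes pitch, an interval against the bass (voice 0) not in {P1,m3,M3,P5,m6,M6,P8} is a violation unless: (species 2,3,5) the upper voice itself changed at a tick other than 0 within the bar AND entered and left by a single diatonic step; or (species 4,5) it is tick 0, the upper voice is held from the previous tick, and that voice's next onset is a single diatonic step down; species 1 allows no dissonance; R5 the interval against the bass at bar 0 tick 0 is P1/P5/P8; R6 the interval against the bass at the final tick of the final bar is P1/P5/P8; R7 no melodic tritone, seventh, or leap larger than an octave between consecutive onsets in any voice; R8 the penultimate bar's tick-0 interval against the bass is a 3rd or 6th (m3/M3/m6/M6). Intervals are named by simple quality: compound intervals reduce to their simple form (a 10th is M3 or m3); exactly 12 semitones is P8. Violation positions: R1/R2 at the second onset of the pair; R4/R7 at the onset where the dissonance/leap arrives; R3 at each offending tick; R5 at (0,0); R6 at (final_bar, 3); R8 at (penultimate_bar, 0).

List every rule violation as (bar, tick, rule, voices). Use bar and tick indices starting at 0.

bar 0: v0=C3 v1=C4 downbeat P8
bar 1: v0=D3 v1=B3 downbeat M6
bar 2: v0=C3 v1=E3 downbeat M3
bar 3: v0=B2 v1=B3 downbeat P8
bar 4: v0=D3 v1=D4 downbeat P8
bar 5: v0=F3 v1=B3 downbeat TT
bar 6: v0=G3 v1=G4 downbeat P8
bar 7: v0=A3 v1=F4 downbeat m6
bar 8: v0=B3 v1=D4 downbeat m3
bar 9: v0=B2 v1=G3 downbeat m6
bar 10: v0=C3 v1=C4 downbeat P8
  -> R1 @ bar 4 tick 0 v(0, 1): B2/B3 P8 -> D3/D4 P8 similar
  -> R4 @ bar 5 tick 0 v(0, 1): F3/B3 TT untreated
  -> R7 @ bar 5 tick 0 v(1,): F3->B3 leap 6st
  -> R3 @ bar 5 tick 2 v(0, 1): F3 above E3
  -> R4 @ bar 5 tick 2 v(0, 1): F3/E3 m2 untreated
  -> R3 @ bar 5 tick 3 v(0, 1): F3 above E3
  -> R2 @ bar 6 tick 0 v(0, 1): F3/E3 m2 -> G3/G4 P8 similar
  -> R7 @ bar 6 tick 0 v(1,): E3->G4 leap 15st
  -> R1 @ bar 10 tick 0 v(0, 1): B2/B3 P8 -> C3/C4 P8 similar

(4, 0, R1, (0, 1))
(5, 0, R4, (0, 1))
(5, 0, R7, (1,))
(5, 2, R3, (0, 1))
(5, 2, R4, (0, 1))
(5, 3, R3, (0, 1))
(6, 0, R2, (0, 1))
(6, 0, R7, (1,))
(10, 0, R1, (0, 1))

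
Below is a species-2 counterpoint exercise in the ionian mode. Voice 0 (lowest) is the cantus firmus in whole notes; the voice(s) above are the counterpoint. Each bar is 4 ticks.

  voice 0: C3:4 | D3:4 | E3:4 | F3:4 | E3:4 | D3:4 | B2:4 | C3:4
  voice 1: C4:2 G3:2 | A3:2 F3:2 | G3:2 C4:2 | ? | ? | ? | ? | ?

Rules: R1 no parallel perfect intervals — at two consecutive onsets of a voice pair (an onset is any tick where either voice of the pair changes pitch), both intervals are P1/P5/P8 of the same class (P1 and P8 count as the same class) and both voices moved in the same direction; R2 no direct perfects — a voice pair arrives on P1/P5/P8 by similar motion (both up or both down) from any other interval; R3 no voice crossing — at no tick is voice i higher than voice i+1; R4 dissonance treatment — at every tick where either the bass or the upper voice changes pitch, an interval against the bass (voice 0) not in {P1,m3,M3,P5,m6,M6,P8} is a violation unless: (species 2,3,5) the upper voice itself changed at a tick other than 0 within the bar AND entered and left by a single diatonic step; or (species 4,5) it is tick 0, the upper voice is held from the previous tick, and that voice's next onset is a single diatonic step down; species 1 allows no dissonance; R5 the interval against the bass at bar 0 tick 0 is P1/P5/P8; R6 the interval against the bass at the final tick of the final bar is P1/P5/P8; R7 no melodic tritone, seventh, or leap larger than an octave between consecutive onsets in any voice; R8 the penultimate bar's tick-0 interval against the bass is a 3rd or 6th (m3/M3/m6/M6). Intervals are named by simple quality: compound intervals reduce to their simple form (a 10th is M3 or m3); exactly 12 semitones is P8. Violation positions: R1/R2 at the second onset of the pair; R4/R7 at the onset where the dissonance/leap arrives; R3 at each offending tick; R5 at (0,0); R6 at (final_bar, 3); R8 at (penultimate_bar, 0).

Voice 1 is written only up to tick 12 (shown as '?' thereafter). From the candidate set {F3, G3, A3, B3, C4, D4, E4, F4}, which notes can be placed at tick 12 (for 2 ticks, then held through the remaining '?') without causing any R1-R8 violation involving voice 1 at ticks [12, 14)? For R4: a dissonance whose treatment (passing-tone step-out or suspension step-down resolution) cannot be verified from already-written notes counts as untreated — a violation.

{A3, C4, D4, F3}

F3: legal
G3: violates R4
A3: legal
B3: violates R4
C4: legal
D4: legal
E4: violates R4
F4: violates R2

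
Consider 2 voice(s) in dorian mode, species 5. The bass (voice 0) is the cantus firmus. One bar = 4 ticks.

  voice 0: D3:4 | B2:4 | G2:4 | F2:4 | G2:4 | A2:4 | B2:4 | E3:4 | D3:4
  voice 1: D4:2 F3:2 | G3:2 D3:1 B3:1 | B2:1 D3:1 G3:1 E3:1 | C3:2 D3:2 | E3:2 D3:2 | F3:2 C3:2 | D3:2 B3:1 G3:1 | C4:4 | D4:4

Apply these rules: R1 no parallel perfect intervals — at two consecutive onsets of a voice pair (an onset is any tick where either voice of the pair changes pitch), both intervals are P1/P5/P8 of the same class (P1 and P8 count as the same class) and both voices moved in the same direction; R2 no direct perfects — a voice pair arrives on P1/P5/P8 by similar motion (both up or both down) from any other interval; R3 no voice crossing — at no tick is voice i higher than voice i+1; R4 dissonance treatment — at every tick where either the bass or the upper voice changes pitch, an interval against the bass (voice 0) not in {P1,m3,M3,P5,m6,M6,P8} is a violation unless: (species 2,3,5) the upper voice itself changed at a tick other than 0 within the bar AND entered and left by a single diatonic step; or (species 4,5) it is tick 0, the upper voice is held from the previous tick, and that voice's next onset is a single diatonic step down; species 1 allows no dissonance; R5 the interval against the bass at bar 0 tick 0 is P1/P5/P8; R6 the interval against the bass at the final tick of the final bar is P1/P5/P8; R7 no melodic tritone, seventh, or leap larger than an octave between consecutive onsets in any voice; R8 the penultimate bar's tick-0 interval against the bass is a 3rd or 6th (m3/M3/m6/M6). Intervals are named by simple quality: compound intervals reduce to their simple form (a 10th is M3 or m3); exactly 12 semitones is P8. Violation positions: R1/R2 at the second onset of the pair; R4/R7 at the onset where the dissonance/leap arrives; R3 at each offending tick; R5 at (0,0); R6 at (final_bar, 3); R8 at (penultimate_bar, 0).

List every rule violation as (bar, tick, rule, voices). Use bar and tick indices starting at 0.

bar 0: v0=D3 v1=D4 downbeat P8
bar 1: v0=B2 v1=G3 downbeat m6
bar 2: v0=G2 v1=B2 downbeat M3
bar 3: v0=F2 v1=C3 downbeat P5
bar 4: v0=G2 v1=E3 downbeat M6
bar 5: v0=A2 v1=F3 downbeat m6
bar 6: v0=B2 v1=D3 downbeat m3
bar 7: v0=E3 v1=C4 downbeat m6
bar 8: v0=D3 v1=D4 downbeat P8
  -> R2 @ bar 3 tick 0 v(0, 1): G2/E3 M6 -> F2/C3 P5 similar

(3, 0, R2, (0, 1))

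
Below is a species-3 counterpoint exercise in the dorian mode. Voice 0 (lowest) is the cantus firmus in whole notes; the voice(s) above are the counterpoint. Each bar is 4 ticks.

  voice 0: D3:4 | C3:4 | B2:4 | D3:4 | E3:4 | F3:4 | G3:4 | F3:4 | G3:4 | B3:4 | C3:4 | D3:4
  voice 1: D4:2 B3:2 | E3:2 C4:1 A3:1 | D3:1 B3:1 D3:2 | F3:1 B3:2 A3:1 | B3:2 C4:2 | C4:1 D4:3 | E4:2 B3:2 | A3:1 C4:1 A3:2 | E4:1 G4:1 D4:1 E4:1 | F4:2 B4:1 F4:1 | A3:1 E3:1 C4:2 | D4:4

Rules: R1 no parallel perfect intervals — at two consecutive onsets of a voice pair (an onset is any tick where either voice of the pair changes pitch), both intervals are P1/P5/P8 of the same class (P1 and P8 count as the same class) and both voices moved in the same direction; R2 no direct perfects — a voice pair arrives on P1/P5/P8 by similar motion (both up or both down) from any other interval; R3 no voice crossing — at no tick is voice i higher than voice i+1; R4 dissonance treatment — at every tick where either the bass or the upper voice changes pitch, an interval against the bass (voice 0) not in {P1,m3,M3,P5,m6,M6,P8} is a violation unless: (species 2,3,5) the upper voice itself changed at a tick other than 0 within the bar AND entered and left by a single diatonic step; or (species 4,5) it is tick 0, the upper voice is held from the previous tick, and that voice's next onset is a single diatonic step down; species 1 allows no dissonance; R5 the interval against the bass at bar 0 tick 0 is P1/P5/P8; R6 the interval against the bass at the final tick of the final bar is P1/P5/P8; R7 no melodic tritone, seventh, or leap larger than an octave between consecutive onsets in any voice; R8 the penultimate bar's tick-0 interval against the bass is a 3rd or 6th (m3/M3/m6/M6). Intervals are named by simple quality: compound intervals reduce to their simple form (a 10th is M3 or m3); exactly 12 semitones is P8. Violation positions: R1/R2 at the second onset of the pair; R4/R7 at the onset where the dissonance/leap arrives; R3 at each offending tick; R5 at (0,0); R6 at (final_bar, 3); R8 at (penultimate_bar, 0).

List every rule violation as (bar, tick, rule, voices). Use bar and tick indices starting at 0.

(3, 1, R7, (1,))
(4, 0, R1, (0, 1))
(9, 0, R4, (0, 1))
(9, 2, R7, (1,))
(9, 3, R4, (0, 1))
(9, 3, R7, (1,))
(10, 0, R7, (0,))
(11, 0, R1, (0, 1))

bar 0: v0=D3 v1=D4 downbeat P8
bar 1: v0=C3 v1=E3 downbeat M3
bar 2: v0=B2 v1=D3 downbeat m3
bar 3: v0=D3 v1=F3 downbeat m3
bar 4: v0=E3 v1=B3 downbeat P5
bar 5: v0=F3 v1=C4 downbeat P5
bar 6: v0=G3 v1=E4 downbeat M6
bar 7: v0=F3 v1=A3 downbeat M3
bar 8: v0=G3 v1=E4 downbeat M6
bar 9: v0=B3 v1=F4 downbeat TT
bar 10: v0=C3 v1=A3 downbeat M6
bar 11: v0=D3 v1=D4 downbeat P8
  -> R7 @ bar 3 tick 1 v(1,): F3->B3 leap 6st
  -> R1 @ bar 4 tick 0 v(0, 1): D3/A3 P5 -> E3/B3 P5 similar
  -> R4 @ bar 9 tick 0 v(0, 1): B3/F4 TT untreated
  -> R7 @ bar 9 tick 2 v(1,): F4->B4 leap 6st
  -> R4 @ bar 9 tick 3 v(0, 1): B3/F4 TT untreated
  -> R7 @ bar 9 tick 3 v(1,): B4->F4 leap 6st
  -> R7 @ bar 10 tick 0 v(0,): B3->C3 leap 11st
  -> R1 @ bar 11 tick 0 v(0, 1): C3/C4 P8 -> D3/D4 P8 similar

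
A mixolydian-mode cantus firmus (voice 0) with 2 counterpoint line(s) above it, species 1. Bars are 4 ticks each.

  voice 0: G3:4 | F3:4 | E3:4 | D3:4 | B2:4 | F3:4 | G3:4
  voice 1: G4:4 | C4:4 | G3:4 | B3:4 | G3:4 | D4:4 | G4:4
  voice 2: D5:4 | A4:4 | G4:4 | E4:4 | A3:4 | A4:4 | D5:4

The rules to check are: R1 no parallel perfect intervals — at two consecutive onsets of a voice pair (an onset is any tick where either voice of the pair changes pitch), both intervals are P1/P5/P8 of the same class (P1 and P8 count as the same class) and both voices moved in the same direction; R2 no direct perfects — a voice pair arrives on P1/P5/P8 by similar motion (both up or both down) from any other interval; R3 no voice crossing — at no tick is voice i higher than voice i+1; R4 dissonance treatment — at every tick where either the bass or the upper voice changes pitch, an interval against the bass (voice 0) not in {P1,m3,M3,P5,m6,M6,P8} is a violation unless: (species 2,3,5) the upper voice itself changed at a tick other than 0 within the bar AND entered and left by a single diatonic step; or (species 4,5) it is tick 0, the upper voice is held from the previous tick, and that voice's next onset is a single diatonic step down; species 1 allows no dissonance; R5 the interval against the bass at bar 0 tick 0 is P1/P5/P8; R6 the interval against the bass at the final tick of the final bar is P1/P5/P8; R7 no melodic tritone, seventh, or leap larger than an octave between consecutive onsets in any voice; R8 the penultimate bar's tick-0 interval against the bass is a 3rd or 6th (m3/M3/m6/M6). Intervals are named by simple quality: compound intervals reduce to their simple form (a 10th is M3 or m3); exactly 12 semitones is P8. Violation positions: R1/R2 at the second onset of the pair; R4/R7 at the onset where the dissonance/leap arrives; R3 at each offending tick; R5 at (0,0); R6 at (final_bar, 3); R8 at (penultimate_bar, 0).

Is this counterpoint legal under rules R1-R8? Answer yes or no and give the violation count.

bar 0: v0=G3 v1=G4 v2=D5 (P5)
bar 1: v0=F3 v1=C4 v2=A4 (M3)
bar 2: v0=E3 v1=G3 v2=G4 (m3)
bar 3: v0=D3 v1=B3 v2=E4 (M2)
bar 4: v0=B2 v1=G3 v2=A3 (m7)
bar 5: v0=F3 v1=D4 v2=A4 (M3)
bar 6: v0=G3 v1=G4 v2=D5 (P5)
  R2 @ bar1.0: G3/G4 P8 -> F3/C4 P5 similar
  R2 @ bar2.0: C4/A4 M6 -> G3/G4 P8 similar
  R4 @ bar3.0: D3/E4 M2 untreated
  R4 @ bar4.0: B2/A3 m7 untreated
  R2 @ bar5.0: G3/A3 M2 -> D4/A4 P5 similar
  R7 @ bar5.0: B2->F3 leap 6st
  R1 @ bar6.0: D4/A4 P5 -> G4/D5 P5 similar
  R2 @ bar6.0: F3/D4 M6 -> G3/G4 P8 similar
  R2 @ bar6.0: F3/A4 M3 -> G3/D5 P5 similar

No (9 violations)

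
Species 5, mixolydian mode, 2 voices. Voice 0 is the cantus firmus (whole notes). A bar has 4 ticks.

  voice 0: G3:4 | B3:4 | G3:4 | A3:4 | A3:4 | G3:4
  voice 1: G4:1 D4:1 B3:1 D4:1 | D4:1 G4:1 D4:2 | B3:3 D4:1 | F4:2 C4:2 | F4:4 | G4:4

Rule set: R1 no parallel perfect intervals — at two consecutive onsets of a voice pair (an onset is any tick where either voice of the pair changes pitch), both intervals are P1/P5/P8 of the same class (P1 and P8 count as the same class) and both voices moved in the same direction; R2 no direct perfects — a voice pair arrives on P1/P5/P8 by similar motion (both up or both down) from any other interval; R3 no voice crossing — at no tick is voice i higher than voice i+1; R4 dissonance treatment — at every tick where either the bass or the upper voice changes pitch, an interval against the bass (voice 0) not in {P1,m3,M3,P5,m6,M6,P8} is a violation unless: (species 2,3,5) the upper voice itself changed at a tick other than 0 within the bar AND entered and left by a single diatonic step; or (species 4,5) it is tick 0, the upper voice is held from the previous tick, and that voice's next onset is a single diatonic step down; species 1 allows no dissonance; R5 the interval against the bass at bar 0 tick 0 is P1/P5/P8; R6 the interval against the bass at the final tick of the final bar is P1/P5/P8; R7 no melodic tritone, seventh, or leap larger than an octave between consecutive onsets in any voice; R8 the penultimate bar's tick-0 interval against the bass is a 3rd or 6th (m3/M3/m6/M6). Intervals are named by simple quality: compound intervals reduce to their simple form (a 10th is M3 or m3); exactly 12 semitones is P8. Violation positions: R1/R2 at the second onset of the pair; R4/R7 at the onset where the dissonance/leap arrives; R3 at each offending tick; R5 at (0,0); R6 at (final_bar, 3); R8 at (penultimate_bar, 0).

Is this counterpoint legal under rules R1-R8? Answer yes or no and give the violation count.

Yes (0 violations)

bar 0: v0=G3 v1=G4 (P8)
bar 1: v0=B3 v1=D4 (m3)
bar 2: v0=G3 v1=B3 (M3)
bar 3: v0=A3 v1=F4 (m6)
bar 4: v0=A3 v1=F4 (m6)
bar 5: v0=G3 v1=G4 (P8)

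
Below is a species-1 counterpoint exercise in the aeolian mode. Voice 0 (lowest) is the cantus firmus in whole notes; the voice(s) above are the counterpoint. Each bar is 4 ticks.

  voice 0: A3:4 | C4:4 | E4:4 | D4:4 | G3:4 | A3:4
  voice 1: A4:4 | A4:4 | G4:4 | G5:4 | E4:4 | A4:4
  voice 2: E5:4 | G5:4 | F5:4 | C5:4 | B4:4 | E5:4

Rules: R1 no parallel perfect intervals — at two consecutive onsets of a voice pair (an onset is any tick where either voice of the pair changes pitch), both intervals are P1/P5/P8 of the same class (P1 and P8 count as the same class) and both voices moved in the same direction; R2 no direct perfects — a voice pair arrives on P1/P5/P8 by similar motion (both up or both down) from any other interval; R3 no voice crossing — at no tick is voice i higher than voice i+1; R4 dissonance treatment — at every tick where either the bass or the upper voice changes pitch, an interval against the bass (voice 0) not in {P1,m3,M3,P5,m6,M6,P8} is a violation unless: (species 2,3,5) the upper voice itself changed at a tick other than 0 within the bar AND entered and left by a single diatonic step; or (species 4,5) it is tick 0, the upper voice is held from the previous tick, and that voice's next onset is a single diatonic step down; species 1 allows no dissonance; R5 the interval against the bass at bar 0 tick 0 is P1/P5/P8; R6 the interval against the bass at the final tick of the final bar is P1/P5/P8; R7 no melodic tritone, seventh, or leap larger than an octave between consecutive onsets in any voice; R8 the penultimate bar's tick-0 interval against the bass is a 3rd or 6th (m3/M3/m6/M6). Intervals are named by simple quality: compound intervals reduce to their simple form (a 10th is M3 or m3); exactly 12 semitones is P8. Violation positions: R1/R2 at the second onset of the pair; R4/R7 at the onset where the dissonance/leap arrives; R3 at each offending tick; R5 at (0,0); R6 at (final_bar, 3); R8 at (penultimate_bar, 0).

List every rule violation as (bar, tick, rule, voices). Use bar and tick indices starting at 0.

bar 0: v0=A3 v1=A4 v2=E5 downbeat P5
bar 1: v0=C4 v1=A4 v2=G5 downbeat P5
bar 2: v0=E4 v1=G4 v2=F5 downbeat m2
bar 3: v0=D4 v1=G5 v2=C5 downbeat m7
bar 4: v0=G3 v1=E4 v2=B4 downbeat M3
bar 5: v0=A3 v1=A4 v2=E5 downbeat P5
  -> R1 @ bar 1 tick 0 v(0, 2): A3/E5 P5 -> C4/G5 P5 similar
  -> R4 @ bar 2 tick 0 v(0, 2): E4/F5 m2 untreated
  -> R3 @ bar 3 tick 0 v(1, 2): G5 above C5
  -> R4 @ bar 3 tick 0 v(0, 1): D4/G5 P4 untreated
  -> R4 @ bar 3 tick 0 v(0, 2): D4/C5 m7 untreated
  -> R3 @ bar 3 tick 1 v(1, 2): G5 above C5
  -> R3 @ bar 3 tick 2 v(1, 2): G5 above C5
  -> R3 @ bar 3 tick 3 v(1, 2): G5 above C5
  -> R1 @ bar 4 tick 0 v(1, 2): G5/C5 P5 -> E4/B4 P5 similar
  -> R7 @ bar 4 tick 0 v(1,): G5->E4 leap 15st
  -> R1 @ bar 5 tick 0 v(1, 2): E4/B4 P5 -> A4/E5 P5 similar
  -> R2 @ bar 5 tick 0 v(0, 1): G3/E4 M6 -> A3/A4 P8 similar
  -> R2 @ bar 5 tick 0 v(0, 2): G3/B4 M3 -> A3/E5 P5 similar

(1, 0, R1, (0, 2))
(2, 0, R4, (0, 2))
(3, 0, R3, (1, 2))
(3, 0, R4, (0, 1))
(3, 0, R4, (0, 2))
(3, 1, R3, (1, 2))
(3, 2, R3, (1, 2))
(3, 3, R3, (1, 2))
(4, 0, R1, (1, 2))
(4, 0, R7, (1,))
(5, 0, R1, (1, 2))
(5, 0, R2, (0, 1))
(5, 0, R2, (0, 2))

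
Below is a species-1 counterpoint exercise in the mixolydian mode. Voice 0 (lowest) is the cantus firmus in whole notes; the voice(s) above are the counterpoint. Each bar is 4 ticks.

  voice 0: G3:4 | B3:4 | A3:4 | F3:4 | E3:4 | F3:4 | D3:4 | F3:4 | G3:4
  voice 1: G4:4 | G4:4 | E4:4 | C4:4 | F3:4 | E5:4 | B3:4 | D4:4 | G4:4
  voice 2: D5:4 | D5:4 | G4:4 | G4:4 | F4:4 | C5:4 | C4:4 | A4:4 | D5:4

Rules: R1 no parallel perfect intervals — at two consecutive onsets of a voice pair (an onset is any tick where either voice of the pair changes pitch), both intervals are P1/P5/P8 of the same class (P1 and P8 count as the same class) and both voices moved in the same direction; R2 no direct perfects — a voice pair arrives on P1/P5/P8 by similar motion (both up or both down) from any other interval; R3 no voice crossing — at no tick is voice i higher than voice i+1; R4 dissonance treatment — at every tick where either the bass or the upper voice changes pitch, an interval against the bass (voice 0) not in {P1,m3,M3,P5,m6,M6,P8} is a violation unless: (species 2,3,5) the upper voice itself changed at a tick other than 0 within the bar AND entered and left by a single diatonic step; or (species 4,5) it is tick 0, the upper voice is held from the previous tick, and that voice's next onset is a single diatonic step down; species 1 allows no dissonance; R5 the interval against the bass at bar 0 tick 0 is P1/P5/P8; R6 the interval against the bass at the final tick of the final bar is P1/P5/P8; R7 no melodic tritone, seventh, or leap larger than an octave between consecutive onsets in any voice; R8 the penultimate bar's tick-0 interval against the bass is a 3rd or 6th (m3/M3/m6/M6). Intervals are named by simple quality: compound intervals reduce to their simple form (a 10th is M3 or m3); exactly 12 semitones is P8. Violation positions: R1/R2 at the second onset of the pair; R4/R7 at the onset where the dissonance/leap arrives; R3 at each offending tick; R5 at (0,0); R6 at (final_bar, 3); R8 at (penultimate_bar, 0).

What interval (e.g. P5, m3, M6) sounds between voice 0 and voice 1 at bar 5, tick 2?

voice 0=F3 voice 1=E5 -> M7

M7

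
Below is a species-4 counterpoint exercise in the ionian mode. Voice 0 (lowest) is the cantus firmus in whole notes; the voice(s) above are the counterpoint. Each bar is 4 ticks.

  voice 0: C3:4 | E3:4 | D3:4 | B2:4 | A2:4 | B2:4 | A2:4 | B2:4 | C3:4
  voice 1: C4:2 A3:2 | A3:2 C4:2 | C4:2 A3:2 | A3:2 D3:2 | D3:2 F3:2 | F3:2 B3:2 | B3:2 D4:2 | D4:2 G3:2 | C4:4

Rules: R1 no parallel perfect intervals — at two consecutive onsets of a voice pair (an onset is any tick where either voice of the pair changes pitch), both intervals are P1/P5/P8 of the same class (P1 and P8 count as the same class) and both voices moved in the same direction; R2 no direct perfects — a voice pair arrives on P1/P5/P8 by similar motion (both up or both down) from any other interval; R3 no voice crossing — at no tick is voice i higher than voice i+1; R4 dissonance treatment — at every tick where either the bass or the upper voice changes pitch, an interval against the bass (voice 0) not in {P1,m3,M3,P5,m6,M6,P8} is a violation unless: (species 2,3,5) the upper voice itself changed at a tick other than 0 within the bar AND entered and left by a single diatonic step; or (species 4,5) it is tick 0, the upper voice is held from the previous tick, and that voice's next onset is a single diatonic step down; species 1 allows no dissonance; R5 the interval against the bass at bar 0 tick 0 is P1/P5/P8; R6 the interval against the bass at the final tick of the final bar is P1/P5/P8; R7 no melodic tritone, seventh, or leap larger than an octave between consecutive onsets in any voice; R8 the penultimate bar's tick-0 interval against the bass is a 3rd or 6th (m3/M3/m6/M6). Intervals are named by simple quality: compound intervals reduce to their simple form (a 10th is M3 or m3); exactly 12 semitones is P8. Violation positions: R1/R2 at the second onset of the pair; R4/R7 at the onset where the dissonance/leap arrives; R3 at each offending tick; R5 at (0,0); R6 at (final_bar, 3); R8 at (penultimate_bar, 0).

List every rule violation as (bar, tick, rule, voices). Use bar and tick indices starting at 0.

(1, 0, R4, (0, 1))
(2, 0, R4, (0, 1))
(3, 0, R4, (0, 1))
(4, 0, R4, (0, 1))
(5, 0, R4, (0, 1))
(5, 2, R7, (1,))
(6, 0, R4, (0, 1))
(6, 2, R4, (0, 1))
(8, 0, R2, (0, 1))

bar 0: v0=C3 v1=C4 downbeat P8
bar 1: v0=E3 v1=A3 downbeat P4
bar 2: v0=D3 v1=C4 downbeat m7
bar 3: v0=B2 v1=A3 downbeat m7
bar 4: v0=A2 v1=D3 downbeat P4
bar 5: v0=B2 v1=F3 downbeat TT
bar 6: v0=A2 v1=B3 downbeat M2
bar 7: v0=B2 v1=D4 downbeat m3
bar 8: v0=C3 v1=C4 downbeat P8
  -> R4 @ bar 1 tick 0 v(0, 1): E3/A3 P4 untreated
  -> R4 @ bar 2 tick 0 v(0, 1): D3/C4 m7 untreated
  -> R4 @ bar 3 tick 0 v(0, 1): B2/A3 m7 untreated
  -> R4 @ bar 4 tick 0 v(0, 1): A2/D3 P4 untreated
  -> R4 @ bar 5 tick 0 v(0, 1): B2/F3 TT untreated
  -> R7 @ bar 5 tick 2 v(1,): F3->B3 leap 6st
  -> R4 @ bar 6 tick 0 v(0, 1): A2/B3 M2 untreated
  -> R4 @ bar 6 tick 2 v(0, 1): A2/D4 P4 untreated
  -> R2 @ bar 8 tick 0 v(0, 1): B2/G3 m6 -> C3/C4 P8 similar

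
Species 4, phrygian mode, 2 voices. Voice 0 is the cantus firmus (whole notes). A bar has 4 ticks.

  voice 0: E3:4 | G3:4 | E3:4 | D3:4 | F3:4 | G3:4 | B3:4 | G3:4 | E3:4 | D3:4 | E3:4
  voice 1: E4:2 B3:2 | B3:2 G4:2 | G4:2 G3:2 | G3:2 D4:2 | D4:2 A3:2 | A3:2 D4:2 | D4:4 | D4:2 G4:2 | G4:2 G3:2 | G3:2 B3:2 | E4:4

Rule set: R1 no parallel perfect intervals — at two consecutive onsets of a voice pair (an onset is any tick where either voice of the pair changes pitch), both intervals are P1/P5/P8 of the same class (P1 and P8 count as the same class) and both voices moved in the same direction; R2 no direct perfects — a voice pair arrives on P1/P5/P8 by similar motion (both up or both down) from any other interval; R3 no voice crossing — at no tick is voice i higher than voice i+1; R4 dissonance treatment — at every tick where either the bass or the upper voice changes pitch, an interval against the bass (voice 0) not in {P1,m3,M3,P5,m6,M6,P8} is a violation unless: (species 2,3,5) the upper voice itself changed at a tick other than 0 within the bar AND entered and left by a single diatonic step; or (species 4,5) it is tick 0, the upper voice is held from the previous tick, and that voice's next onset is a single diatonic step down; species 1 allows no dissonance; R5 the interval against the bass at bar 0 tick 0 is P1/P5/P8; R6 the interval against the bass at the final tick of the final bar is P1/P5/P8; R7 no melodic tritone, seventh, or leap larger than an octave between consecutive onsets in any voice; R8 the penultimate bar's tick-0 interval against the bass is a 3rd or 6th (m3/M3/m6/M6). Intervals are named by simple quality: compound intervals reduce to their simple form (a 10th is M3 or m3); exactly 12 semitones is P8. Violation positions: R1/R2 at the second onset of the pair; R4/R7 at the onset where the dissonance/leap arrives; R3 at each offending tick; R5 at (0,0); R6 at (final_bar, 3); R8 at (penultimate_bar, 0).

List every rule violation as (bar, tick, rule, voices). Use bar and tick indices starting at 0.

bar 0: v0=E3 v1=E4 downbeat P8
bar 1: v0=G3 v1=B3 downbeat M3
bar 2: v0=E3 v1=G4 downbeat m3
bar 3: v0=D3 v1=G3 downbeat P4
bar 4: v0=F3 v1=D4 downbeat M6
bar 5: v0=G3 v1=A3 downbeat M2
bar 6: v0=B3 v1=D4 downbeat m3
bar 7: v0=G3 v1=D4 downbeat P5
bar 8: v0=E3 v1=G4 downbeat m3
bar 9: v0=D3 v1=G3 downbeat P4
bar 10: v0=E3 v1=E4 downbeat P8
  -> R4 @ bar 3 tick 0 v(0, 1): D3/G3 P4 untreated
  -> R4 @ bar 5 tick 0 v(0, 1): G3/A3 M2 untreated
  -> R4 @ bar 9 tick 0 v(0, 1): D3/G3 P4 untreated
  -> R8 @ bar 9 tick 0 v(0, 1): penult P4 not 3rd/6th
  -> R2 @ bar 10 tick 0 v(0, 1): D3/B3 M6 -> E3/E4 P8 similar

(3, 0, R4, (0, 1))
(5, 0, R4, (0, 1))
(9, 0, R4, (0, 1))
(9, 0, R8, (0, 1))
(10, 0, R2, (0, 1))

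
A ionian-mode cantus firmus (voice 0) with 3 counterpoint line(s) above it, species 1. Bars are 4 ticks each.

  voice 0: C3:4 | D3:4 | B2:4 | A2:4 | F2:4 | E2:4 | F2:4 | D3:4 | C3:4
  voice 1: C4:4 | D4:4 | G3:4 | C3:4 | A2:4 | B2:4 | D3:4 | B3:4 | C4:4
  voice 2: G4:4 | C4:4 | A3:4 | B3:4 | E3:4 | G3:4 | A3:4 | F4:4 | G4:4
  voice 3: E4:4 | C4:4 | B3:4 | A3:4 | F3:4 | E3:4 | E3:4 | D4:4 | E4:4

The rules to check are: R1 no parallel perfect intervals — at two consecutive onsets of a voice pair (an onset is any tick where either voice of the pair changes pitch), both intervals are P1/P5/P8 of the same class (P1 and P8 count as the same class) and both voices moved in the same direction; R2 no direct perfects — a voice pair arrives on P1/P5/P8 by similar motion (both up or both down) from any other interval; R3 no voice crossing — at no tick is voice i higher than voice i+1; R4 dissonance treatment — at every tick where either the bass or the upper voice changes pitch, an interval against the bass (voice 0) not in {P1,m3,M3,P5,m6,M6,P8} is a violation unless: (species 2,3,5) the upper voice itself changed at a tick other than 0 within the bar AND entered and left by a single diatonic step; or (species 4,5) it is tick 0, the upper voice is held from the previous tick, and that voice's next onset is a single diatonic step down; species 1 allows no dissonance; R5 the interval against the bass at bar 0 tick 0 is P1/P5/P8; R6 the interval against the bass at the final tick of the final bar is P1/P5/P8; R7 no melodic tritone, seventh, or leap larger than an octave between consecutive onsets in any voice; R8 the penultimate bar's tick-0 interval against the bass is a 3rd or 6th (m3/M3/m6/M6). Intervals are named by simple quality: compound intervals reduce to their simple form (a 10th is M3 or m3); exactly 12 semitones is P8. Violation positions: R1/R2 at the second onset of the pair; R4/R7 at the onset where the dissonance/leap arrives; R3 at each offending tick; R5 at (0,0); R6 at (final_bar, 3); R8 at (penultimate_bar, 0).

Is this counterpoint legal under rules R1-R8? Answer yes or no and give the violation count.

bar 0: v0=C3 v1=C4 v2=G4 v3=E4 (M3)
bar 1: v0=D3 v1=D4 v2=C4 v3=C4 (m7)
bar 2: v0=B2 v1=G3 v2=A3 v3=B3 (P8)
bar 3: v0=A2 v1=C3 v2=B3 v3=A3 (P8)
bar 4: v0=F2 v1=A2 v2=E3 v3=F3 (P8)
bar 5: v0=E2 v1=B2 v2=G3 v3=E3 (P8)
bar 6: v0=F2 v1=D3 v2=A3 v3=E3 (M7)
bar 7: v0=D3 v1=B3 v2=F4 v3=D4 (P8)
bar 8: v0=C3 v1=C4 v2=G4 v3=E4 (M3)
  R3 @ bar0.0: G4 above E4
  R5 @ bar0.0: opens on M3
  R3 @ bar0.1: G4 above E4
  R3 @ bar0.2: G4 above E4
  R3 @ bar0.3: G4 above E4
  R1 @ bar1.0: C3/C4 P8 -> D3/D4 P8 similar
  R2 @ bar1.0: G4/E4 m3 -> C4/C4 P1 similar
  R3 @ bar1.0: D4 above C4
  R4 @ bar1.0: D3/C4 m7 untreated
  R4 @ bar1.0: D3/C4 m7 untreated
  R3 @ bar1.1: D4 above C4
  R3 @ bar1.2: D4 above C4
  R3 @ bar1.3: D4 above C4
  R2 @ bar2.0: D3/C4 m7 -> B2/B3 P8 similar
  R4 @ bar2.0: B2/A3 m7 untreated
  R1 @ bar3.0: B2/B3 P8 -> A2/A3 P8 similar
  R3 @ bar3.0: B3 above A3
  R4 @ bar3.0: A2/B3 M2 untreated
  R3 @ bar3.1: B3 above A3
  R3 @ bar3.2: B3 above A3
  R3 @ bar3.3: B3 above A3
  R1 @ bar4.0: A2/A3 P8 -> F2/F3 P8 similar
  R2 @ bar4.0: C3/B3 M7 -> A2/E3 P5 similar
  R4 @ bar4.0: F2/E3 M7 untreated
  R1 @ bar5.0: F2/F3 P8 -> E2/E3 P8 similar
  R3 @ bar5.0: G3 above E3
  R3 @ bar5.1: G3 above E3
  R3 @ bar5.2: G3 above E3
  R3 @ bar5.3: G3 above E3
  R2 @ bar6.0: B2/G3 m6 -> D3/A3 P5 similar
  R3 @ bar6.0: A3 above E3
  R4 @ bar6.0: F2/E3 M7 untreated
  R3 @ bar6.1: A3 above E3
  R3 @ bar6.2: A3 above E3
  R3 @ bar6.3: A3 above E3
  R2 @ bar7.0: F2/E3 M7 -> D3/D4 P8 similar
  R3 @ bar7.0: F4 above D4
  R7 @ bar7.0: E3->D4 leap 10st
  R8 @ bar7.0: penult P8 not 3rd/6th
  R3 @ bar7.1: F4 above D4
  R3 @ bar7.2: F4 above D4
  R3 @ bar7.3: F4 above D4
  R2 @ bar8.0: B3/F4 TT -> C4/G4 P5 similar
  R3 @ bar8.0: G4 above E4
  R3 @ bar8.1: G4 above E4
  R3 @ bar8.2: G4 above E4
  R3 @ bar8.3: G4 above E4
  R6 @ bar8.3: closes on M3

No (48 violations)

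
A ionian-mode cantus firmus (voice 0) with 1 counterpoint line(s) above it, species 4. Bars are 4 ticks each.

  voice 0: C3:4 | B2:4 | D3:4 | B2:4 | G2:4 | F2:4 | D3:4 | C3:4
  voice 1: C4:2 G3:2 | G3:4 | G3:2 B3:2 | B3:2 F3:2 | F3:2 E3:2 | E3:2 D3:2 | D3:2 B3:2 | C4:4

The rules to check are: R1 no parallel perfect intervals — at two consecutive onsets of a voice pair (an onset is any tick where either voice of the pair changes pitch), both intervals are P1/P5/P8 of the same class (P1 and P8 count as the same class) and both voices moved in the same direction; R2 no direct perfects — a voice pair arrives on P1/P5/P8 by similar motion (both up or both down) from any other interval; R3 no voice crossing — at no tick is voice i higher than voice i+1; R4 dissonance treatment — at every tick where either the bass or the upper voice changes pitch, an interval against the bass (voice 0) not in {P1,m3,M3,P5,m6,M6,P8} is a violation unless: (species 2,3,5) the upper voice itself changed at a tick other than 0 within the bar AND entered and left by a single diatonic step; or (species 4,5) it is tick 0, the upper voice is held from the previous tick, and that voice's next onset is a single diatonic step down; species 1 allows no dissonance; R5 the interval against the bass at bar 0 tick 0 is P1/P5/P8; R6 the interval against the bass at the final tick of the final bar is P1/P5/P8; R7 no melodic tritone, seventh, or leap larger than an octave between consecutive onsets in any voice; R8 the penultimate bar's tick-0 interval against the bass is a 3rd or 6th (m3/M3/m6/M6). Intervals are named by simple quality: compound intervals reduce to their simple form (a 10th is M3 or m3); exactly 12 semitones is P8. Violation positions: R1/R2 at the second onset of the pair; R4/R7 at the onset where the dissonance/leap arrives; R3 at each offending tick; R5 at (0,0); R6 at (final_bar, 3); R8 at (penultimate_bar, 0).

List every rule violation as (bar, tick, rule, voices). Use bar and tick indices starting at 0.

(2, 0, R4, (0, 1))
(3, 2, R4, (0, 1))
(3, 2, R7, (1,))
(6, 0, R8, (0, 1))

bar 0: v0=C3 v1=C4 downbeat P8
bar 1: v0=B2 v1=G3 downbeat m6
bar 2: v0=D3 v1=G3 downbeat P4
bar 3: v0=B2 v1=B3 downbeat P8
bar 4: v0=G2 v1=F3 downbeat m7
bar 5: v0=F2 v1=E3 downbeat M7
bar 6: v0=D3 v1=D3 downbeat P1
bar 7: v0=C3 v1=C4 downbeat P8
  -> R4 @ bar 2 tick 0 v(0, 1): D3/G3 P4 untreated
  -> R4 @ bar 3 tick 2 v(0, 1): B2/F3 TT untreated
  -> R7 @ bar 3 tick 2 v(1,): B3->F3 leap 6st
  -> R8 @ bar 6 tick 0 v(0, 1): penult P1 not 3rd/6th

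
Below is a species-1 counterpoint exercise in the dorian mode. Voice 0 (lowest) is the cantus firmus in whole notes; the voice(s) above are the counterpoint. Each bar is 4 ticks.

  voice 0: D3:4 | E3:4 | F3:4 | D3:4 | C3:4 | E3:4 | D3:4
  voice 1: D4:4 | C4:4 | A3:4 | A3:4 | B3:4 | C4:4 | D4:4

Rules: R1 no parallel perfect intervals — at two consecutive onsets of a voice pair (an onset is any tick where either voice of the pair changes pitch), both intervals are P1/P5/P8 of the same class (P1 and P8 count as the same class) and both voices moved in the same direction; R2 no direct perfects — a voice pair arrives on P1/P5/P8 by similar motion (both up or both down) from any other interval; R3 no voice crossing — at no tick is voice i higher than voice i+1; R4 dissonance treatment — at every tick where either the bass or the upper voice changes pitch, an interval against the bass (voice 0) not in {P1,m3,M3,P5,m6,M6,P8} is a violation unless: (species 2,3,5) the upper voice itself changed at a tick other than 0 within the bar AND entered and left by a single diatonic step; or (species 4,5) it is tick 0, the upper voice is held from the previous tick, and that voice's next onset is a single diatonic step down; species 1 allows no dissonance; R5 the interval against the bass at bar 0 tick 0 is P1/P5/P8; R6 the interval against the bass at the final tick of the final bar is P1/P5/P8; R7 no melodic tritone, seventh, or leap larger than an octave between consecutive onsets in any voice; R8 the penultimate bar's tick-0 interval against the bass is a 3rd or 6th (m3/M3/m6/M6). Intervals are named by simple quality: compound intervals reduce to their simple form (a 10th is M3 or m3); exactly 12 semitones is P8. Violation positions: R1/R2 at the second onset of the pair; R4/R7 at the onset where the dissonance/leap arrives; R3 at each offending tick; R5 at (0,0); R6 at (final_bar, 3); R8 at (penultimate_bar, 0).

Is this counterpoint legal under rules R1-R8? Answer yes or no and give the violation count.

No (1 violations)

bar 0: v0=D3 v1=D4 (P8)
bar 1: v0=E3 v1=C4 (m6)
bar 2: v0=F3 v1=A3 (M3)
bar 3: v0=D3 v1=A3 (P5)
bar 4: v0=C3 v1=B3 (M7)
bar 5: v0=E3 v1=C4 (m6)
bar 6: v0=D3 v1=D4 (P8)
  R4 @ bar4.0: C3/B3 M7 untreated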